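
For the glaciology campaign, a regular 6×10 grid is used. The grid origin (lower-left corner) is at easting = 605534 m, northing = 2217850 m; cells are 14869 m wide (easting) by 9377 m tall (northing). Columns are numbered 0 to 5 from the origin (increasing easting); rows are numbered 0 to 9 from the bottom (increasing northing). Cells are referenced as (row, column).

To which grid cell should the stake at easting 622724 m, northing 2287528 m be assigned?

Column index: ⌊(622724 − 605534) / 14869⌋ = ⌊1.156⌋ = 1
Row offset from origin: ⌊(2287528 − 2217850) / 9377⌋ = ⌊7.431⌋ = 7 → row 7

(7, 1)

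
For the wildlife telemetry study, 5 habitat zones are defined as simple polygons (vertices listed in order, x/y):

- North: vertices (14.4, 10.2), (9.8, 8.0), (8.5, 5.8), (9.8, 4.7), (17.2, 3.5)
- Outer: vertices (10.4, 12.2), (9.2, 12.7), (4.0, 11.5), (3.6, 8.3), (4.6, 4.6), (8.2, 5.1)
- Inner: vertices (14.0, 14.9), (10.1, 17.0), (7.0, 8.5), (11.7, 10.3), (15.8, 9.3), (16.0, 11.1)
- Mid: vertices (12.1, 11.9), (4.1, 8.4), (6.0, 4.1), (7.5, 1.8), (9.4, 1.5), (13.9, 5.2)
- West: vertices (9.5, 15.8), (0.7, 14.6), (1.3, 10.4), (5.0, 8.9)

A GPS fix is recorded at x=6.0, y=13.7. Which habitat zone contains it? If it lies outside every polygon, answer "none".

West

Cast a ray rightward from (6.0, 13.7). For each polygon, the edges (by vertex number in listed order) whose endpoints lie on opposite sides of y = 13.7, where each meets that height, and whether that is right or left of the point:
North: no edge straddles that height → 0 crossings.
Outer: no edge straddles that height → 0 crossings.
Inner: 2–3 at x≈8.90 (right), 6–1 at x≈14.63 (right) → 2 crossings.
Mid: no edge straddles that height → 0 crossings.
West: 2–3 at x≈0.83 (left), 4–1 at x≈8.13 (right) → 1 crossing.
Only West has an odd count, so the point is inside West.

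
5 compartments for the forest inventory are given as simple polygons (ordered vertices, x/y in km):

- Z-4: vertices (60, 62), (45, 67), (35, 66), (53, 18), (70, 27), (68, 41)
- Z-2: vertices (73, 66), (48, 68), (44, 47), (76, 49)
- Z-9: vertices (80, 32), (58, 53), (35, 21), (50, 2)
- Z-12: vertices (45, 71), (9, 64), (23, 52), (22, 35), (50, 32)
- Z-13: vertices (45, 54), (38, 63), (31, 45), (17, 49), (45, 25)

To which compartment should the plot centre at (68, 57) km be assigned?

Cast a ray rightward from (68, 57). For each polygon, the edges (by vertex number in listed order) whose endpoints lie on opposite sides of y = 57, where each meets that height, and whether that is right or left of the point:
Z-4: 3–4 at x≈38.4 (left), 6–1 at x≈61.9 (left) → 0 crossings.
Z-2: 2–3 at x≈45.9 (left), 4–1 at x≈74.6 (right) → 1 crossing.
Z-9: no edge straddles that height → 0 crossings.
Z-12: 2–3 at x≈17.2 (left), 5–1 at x≈46.8 (left) → 0 crossings.
Z-13: 1–2 at x≈42.7 (left), 2–3 at x≈35.7 (left) → 0 crossings.
Only Z-2 has an odd count, so the point is inside Z-2.

Z-2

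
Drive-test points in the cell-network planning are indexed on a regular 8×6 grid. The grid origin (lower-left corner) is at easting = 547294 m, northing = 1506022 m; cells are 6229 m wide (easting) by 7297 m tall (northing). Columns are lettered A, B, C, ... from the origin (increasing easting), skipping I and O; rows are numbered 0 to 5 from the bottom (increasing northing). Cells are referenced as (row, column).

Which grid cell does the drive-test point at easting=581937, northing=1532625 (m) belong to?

(3, F)

Column index: ⌊(581937 − 547294) / 6229⌋ = ⌊5.562⌋ = 5 → column F
Row offset from origin: ⌊(1532625 − 1506022) / 7297⌋ = ⌊3.646⌋ = 3 → row 3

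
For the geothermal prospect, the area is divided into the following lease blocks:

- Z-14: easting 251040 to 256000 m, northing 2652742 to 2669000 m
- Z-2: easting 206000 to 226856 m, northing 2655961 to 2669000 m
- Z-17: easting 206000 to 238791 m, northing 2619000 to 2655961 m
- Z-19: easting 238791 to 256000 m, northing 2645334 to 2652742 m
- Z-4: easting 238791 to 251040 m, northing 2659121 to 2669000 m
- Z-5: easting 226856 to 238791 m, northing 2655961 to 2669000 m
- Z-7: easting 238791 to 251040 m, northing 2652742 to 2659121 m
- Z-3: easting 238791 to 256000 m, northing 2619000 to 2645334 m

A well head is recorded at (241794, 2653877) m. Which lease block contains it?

The point has easting = 241794 and northing = 2653877.
Only Z-7 satisfies 238791 ≤ easting ≤ 251040 and 2652742 ≤ northing ≤ 2659121.

Z-7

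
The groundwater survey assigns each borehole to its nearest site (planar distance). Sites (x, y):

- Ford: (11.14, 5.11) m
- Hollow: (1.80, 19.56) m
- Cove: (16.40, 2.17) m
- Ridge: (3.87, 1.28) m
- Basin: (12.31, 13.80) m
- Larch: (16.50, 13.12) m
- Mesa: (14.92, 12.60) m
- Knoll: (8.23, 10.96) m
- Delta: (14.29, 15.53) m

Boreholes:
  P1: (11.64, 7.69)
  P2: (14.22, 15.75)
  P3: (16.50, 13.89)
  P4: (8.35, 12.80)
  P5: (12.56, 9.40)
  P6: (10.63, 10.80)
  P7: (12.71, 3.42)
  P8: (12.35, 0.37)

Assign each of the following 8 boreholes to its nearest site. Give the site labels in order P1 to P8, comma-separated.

Ford, Delta, Larch, Knoll, Mesa, Knoll, Ford, Cove

P1 → Ford (d²=6.91)
P2 → Delta (d²=0.05)
P3 → Larch (d²=0.59)
P4 → Knoll (d²=3.40)
P5 → Mesa (d²=15.81)
P6 → Knoll (d²=5.79)
P7 → Ford (d²=5.32)
P8 → Cove (d²=19.64)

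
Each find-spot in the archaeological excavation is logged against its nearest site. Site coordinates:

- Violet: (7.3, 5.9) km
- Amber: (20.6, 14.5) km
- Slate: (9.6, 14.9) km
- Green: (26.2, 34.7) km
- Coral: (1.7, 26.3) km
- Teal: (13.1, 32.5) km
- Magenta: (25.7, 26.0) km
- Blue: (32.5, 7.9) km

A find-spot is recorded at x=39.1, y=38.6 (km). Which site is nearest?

Squared distances to each site:
Violet: 2080.530; Amber: 923.060; Slate: 1431.940; Green: 181.620; Coral: 1550.050; Teal: 713.210; Magenta: 338.320; Blue: 986.050.
Minimum at Green.

Green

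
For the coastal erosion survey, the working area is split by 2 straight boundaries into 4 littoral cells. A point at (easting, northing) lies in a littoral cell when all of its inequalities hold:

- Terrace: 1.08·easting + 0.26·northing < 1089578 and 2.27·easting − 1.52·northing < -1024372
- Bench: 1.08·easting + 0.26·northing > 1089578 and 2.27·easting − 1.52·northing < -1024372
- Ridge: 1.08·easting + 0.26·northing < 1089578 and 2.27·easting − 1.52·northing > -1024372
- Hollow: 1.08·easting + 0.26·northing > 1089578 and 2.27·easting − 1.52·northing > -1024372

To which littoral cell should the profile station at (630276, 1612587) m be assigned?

1.08·630276 + 0.26·1612587 = 1099970.700, which is > 1089578
2.27·630276 − 1.52·1612587 = -1020405.720, which is > -1024372
This sign pattern matches Hollow.

Hollow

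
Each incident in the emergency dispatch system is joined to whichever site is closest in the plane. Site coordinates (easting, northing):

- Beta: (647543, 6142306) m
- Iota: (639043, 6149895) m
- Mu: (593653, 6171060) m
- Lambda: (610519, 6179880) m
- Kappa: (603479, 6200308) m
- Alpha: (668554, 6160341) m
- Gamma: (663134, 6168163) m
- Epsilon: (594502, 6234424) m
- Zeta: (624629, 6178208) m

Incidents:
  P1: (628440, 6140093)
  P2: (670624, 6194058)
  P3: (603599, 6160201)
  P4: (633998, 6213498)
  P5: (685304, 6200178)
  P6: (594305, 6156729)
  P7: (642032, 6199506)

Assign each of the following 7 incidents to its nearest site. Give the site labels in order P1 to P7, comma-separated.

P1 → Iota (d²=208502813.00)
P2 → Gamma (d²=726651125.00)
P3 → Mu (d²=216840797.00)
P4 → Kappa (d²=1105385461.00)
P5 → Gamma (d²=1516469125.00)
P6 → Mu (d²=205802665.00)
P7 → Zeta (d²=756469213.00)

Iota, Gamma, Mu, Kappa, Gamma, Mu, Zeta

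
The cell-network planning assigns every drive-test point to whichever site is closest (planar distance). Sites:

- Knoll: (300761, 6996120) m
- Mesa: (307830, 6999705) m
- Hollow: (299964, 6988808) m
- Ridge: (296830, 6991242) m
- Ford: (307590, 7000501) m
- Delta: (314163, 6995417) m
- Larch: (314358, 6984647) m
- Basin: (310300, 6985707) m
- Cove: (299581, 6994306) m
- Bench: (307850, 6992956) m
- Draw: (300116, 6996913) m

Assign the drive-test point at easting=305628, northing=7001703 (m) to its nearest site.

Squared distances to each site:
Knoll: 54857578.000; Mesa: 8840808.000; Hollow: 198361921.000; Ridge: 186837325.000; Ford: 5294248.000; Delta: 112360021.000; Larch: 367120036.000; Basin: 277699600.000; Cove: 91281818.000; Bench: 81447293.000; Draw: 53326244.000.
Minimum at Ford.

Ford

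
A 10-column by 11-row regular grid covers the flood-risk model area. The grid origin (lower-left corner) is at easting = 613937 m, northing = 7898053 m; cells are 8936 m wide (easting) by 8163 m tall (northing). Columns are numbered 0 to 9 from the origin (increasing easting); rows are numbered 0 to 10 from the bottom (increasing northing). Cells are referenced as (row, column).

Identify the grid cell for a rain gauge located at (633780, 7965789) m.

(8, 2)

Column index: ⌊(633780 − 613937) / 8936⌋ = ⌊2.221⌋ = 2
Row offset from origin: ⌊(7965789 − 7898053) / 8163⌋ = ⌊8.298⌋ = 8 → row 8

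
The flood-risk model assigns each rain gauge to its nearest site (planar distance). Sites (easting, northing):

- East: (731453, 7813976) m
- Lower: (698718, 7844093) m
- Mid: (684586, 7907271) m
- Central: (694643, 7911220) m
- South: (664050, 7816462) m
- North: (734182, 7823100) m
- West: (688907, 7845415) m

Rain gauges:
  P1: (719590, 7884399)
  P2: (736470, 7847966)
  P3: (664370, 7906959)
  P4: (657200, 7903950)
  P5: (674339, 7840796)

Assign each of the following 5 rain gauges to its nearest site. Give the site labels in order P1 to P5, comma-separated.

P1 → Central (d²=1341718850.00)
P2 → North (d²=623552900.00)
P3 → Mid (d²=408784000.00)
P4 → Mid (d²=761022037.00)
P5 → West (d²=233561785.00)

Central, North, Mid, Mid, West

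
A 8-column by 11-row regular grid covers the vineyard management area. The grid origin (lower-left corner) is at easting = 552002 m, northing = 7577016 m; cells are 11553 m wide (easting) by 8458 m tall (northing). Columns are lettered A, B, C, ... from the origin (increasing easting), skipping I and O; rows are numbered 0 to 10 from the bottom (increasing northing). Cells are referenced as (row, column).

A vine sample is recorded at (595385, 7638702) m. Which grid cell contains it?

Column index: ⌊(595385 − 552002) / 11553⌋ = ⌊3.755⌋ = 3 → column D
Row offset from origin: ⌊(7638702 − 7577016) / 8458⌋ = ⌊7.293⌋ = 7 → row 7

(7, D)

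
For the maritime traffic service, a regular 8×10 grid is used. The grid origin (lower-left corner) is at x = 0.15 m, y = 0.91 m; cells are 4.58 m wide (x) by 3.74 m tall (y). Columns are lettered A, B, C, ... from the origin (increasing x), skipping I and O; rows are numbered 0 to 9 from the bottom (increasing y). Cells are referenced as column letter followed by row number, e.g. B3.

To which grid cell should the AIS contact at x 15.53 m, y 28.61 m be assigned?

Column index: ⌊(15.53 − 0.15) / 4.58⌋ = ⌊3.358⌋ = 3 → column D
Row offset from origin: ⌊(28.61 − 0.91) / 3.74⌋ = ⌊7.406⌋ = 7 → row 7

D7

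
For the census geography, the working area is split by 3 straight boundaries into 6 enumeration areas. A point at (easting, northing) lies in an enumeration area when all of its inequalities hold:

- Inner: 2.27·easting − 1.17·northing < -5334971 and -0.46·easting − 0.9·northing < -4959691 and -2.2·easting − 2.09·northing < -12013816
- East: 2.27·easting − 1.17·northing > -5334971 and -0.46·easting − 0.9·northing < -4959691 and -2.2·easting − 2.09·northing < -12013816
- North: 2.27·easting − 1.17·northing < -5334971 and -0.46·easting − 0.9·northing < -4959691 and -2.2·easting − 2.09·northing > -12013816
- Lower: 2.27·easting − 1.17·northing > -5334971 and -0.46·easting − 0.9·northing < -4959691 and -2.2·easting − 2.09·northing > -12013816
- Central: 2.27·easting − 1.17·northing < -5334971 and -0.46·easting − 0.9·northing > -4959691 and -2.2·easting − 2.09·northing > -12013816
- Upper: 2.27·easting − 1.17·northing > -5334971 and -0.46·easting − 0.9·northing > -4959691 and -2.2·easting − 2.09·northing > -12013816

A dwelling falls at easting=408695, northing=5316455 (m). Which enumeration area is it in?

Lower

2.27·408695 − 1.17·5316455 = -5292514.700, which is > -5334971
-0.46·408695 − 0.9·5316455 = -4972809.200, which is < -4959691
-2.2·408695 − 2.09·5316455 = -12010519.950, which is > -12013816
This sign pattern matches Lower.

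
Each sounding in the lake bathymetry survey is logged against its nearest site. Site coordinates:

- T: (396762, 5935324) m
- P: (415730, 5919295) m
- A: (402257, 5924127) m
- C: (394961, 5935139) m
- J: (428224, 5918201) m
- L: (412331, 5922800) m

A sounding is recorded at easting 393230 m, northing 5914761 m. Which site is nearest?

A

Squared distances to each site:
T: 435311993.000; P: 526807156.000; A: 169208685.000; C: 418259245.000; J: 1236413636.000; L: 429473722.000.
Minimum at A.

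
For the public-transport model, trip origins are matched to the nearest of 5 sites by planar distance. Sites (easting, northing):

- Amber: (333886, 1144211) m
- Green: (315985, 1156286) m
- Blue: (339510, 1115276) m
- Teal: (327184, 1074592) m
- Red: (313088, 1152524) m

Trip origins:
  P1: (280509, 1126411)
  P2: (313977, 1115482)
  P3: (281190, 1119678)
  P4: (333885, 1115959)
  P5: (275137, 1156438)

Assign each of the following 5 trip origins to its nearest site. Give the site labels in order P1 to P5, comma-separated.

P1 → Red (d²=1743280010.00)
P2 → Blue (d²=651976525.00)
P3 → Red (d²=2096342120.00)
P4 → Blue (d²=32107114.00)
P5 → Red (d²=1455597797.00)

Red, Blue, Red, Blue, Red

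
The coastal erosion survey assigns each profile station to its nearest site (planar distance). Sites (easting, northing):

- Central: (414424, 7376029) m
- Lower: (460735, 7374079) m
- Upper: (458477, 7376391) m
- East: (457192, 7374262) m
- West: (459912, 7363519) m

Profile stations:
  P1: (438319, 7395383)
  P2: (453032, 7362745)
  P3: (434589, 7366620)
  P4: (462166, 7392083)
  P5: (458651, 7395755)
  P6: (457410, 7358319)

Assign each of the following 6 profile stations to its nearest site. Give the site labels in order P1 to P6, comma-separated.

Upper, West, Central, Upper, Upper, West

P1 → Upper (d²=767041028.00)
P2 → West (d²=47933476.00)
P3 → Central (d²=495156506.00)
P4 → Upper (d²=259847585.00)
P5 → Upper (d²=374994772.00)
P6 → West (d²=33300004.00)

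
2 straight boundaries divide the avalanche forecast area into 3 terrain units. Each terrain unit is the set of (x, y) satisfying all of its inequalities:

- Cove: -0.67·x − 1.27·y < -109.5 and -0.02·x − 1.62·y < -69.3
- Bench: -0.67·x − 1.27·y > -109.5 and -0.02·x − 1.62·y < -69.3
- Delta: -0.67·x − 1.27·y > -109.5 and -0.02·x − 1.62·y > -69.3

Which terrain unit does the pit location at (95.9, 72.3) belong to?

-0.67·95.9 − 1.27·72.3 = -156.074, which is < -109.5
-0.02·95.9 − 1.62·72.3 = -119.044, which is < -69.3
This sign pattern matches Cove.

Cove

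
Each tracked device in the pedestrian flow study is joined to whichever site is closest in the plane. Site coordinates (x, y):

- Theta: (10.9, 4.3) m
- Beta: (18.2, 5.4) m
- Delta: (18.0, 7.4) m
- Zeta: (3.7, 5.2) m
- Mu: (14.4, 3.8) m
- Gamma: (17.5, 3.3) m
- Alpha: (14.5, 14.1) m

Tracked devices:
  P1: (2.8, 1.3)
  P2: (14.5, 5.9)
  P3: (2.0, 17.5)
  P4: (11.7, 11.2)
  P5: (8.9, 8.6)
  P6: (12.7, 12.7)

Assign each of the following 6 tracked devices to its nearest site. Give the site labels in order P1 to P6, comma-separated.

P1 → Zeta (d²=16.02)
P2 → Mu (d²=4.42)
P3 → Zeta (d²=154.18)
P4 → Alpha (d²=16.25)
P5 → Theta (d²=22.49)
P6 → Alpha (d²=5.20)

Zeta, Mu, Zeta, Alpha, Theta, Alpha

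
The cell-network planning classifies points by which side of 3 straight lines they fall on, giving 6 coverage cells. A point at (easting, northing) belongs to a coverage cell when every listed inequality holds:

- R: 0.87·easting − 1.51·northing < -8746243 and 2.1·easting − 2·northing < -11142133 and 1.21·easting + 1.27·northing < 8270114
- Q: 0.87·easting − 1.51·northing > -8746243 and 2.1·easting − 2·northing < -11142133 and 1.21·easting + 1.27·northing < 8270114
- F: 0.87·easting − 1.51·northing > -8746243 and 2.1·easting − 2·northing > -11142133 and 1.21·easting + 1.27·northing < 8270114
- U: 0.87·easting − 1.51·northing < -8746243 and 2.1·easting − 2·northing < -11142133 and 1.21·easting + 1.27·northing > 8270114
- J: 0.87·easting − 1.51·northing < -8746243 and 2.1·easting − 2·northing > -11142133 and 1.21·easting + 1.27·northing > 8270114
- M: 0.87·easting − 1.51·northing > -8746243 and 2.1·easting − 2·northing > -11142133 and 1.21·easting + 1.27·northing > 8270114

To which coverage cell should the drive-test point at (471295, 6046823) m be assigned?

F

0.87·471295 − 1.51·6046823 = -8720676.080, which is > -8746243
2.1·471295 − 2·6046823 = -11103926.500, which is > -11142133
1.21·471295 + 1.27·6046823 = 8249732.160, which is < 8270114
This sign pattern matches F.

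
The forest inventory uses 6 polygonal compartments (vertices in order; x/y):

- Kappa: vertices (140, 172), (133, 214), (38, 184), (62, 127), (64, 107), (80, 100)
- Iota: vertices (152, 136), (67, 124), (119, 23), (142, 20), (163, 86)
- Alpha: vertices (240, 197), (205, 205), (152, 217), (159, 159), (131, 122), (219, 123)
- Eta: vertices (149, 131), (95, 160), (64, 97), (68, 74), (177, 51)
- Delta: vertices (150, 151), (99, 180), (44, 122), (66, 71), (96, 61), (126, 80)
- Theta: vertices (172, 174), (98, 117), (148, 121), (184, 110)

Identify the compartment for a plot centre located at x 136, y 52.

Iota

Cast a ray rightward from (136, 52). For each polygon, the edges (by vertex number in listed order) whose endpoints lie on opposite sides of y = 52, where each meets that height, and whether that is right or left of the point:
Kappa: no edge straddles that height → 0 crossings.
Iota: 2–3 at x≈104.1 (left), 4–5 at x≈152.2 (right) → 1 crossing.
Alpha: no edge straddles that height → 0 crossings.
Eta: 4–5 at x≈172.3 (right), 5–1 at x≈176.7 (right) → 2 crossings.
Delta: no edge straddles that height → 0 crossings.
Theta: no edge straddles that height → 0 crossings.
Only Iota has an odd count, so the point is inside Iota.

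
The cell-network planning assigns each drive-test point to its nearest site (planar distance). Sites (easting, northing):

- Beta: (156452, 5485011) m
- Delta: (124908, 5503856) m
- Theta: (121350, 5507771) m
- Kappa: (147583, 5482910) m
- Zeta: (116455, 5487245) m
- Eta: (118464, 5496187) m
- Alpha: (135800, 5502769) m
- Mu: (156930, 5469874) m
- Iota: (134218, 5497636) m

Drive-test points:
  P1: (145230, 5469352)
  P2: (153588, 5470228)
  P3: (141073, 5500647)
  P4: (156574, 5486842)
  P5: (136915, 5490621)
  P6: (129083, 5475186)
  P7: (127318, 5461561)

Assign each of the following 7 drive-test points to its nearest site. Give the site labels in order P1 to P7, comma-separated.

Mu, Mu, Alpha, Beta, Iota, Zeta, Zeta

P1 → Mu (d²=137162484.00)
P2 → Mu (d²=11294280.00)
P3 → Alpha (d²=32307413.00)
P4 → Beta (d²=3367445.00)
P5 → Iota (d²=56484034.00)
P6 → Zeta (d²=304885865.00)
P7 → Zeta (d²=777672625.00)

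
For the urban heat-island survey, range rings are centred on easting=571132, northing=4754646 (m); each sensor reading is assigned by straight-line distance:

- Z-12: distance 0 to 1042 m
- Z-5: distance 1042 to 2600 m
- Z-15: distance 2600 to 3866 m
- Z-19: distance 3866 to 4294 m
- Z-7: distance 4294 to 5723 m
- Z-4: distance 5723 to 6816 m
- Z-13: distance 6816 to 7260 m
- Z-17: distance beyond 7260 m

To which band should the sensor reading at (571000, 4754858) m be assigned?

Z-12

Distance = √((571000−571132)² + (4754858−4754646)²) = √(17424.000 + 44944.000) = 249.736 m.
0 ≤ 249.736 < 1042 → Z-12.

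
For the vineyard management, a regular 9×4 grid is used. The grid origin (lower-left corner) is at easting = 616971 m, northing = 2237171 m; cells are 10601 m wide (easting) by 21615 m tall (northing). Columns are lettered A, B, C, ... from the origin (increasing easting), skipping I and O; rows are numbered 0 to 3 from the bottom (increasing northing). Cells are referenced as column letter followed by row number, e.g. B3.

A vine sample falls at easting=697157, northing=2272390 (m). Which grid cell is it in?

Column index: ⌊(697157 − 616971) / 10601⌋ = ⌊7.564⌋ = 7 → column H
Row offset from origin: ⌊(2272390 − 2237171) / 21615⌋ = ⌊1.629⌋ = 1 → row 1

H1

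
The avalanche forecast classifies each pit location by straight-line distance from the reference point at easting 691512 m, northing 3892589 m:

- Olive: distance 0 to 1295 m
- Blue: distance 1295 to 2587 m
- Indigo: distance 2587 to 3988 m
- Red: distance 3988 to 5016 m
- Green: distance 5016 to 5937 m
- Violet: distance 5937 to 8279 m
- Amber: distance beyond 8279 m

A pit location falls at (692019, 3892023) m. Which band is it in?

Distance = √((692019−691512)² + (3892023−3892589)²) = √(257049.000 + 320356.000) = 759.872 m.
0 ≤ 759.872 < 1295 → Olive.

Olive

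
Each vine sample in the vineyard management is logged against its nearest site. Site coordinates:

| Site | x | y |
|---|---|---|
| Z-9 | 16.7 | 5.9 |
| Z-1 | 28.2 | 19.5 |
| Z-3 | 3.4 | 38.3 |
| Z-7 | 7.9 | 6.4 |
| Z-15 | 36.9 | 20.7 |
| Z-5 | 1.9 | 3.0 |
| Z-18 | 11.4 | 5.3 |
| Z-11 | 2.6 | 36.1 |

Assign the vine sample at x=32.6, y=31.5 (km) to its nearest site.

Z-15

Squared distances to each site:
Z-9: 908.170; Z-1: 163.360; Z-3: 898.880; Z-7: 1240.100; Z-15: 135.130; Z-5: 1754.740; Z-18: 1135.880; Z-11: 921.160.
Minimum at Z-15.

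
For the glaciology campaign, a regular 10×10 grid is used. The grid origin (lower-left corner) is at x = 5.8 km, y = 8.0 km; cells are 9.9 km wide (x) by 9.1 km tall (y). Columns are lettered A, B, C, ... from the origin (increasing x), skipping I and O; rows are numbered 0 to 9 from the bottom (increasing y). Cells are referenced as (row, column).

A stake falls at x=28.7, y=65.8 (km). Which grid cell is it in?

Column index: ⌊(28.7 − 5.8) / 9.9⌋ = ⌊2.313⌋ = 2 → column C
Row offset from origin: ⌊(65.8 − 8.0) / 9.1⌋ = ⌊6.352⌋ = 6 → row 6

(6, C)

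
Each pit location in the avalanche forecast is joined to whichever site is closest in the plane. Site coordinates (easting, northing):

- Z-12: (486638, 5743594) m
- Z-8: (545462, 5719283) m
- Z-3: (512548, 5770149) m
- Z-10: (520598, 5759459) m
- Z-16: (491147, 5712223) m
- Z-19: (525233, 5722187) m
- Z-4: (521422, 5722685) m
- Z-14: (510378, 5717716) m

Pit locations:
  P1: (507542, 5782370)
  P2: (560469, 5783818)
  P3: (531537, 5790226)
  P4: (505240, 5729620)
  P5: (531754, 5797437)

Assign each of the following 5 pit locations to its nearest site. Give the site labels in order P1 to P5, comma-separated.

Z-3, Z-10, Z-3, Z-14, Z-3

P1 → Z-3 (d²=174412877.00)
P2 → Z-10 (d²=2183057522.00)
P3 → Z-3 (d²=763668050.00)
P4 → Z-14 (d²=168104260.00)
P5 → Z-3 (d²=1113505380.00)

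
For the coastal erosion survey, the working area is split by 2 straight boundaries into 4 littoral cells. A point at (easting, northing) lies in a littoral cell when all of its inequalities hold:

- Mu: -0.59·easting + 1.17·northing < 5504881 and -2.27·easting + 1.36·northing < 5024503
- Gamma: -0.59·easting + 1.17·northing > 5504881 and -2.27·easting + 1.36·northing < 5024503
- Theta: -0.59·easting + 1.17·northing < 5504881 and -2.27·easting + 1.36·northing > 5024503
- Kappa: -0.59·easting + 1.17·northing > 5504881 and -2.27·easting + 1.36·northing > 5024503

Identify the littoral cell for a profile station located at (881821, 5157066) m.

Gamma

-0.59·881821 + 1.17·5157066 = 5513492.830, which is > 5504881
-2.27·881821 + 1.36·5157066 = 5011876.090, which is < 5024503
This sign pattern matches Gamma.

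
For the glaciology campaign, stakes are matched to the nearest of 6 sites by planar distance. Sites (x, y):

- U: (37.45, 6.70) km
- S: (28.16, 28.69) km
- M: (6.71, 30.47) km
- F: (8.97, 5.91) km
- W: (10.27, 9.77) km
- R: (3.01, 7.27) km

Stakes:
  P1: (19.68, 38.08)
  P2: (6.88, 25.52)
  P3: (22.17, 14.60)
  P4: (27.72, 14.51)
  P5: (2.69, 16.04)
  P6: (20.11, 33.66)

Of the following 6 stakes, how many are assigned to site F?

P1 → S
P2 → M
P3 → W
P4 → U
P5 → R
P6 → S
0 of the 6 go to F.

0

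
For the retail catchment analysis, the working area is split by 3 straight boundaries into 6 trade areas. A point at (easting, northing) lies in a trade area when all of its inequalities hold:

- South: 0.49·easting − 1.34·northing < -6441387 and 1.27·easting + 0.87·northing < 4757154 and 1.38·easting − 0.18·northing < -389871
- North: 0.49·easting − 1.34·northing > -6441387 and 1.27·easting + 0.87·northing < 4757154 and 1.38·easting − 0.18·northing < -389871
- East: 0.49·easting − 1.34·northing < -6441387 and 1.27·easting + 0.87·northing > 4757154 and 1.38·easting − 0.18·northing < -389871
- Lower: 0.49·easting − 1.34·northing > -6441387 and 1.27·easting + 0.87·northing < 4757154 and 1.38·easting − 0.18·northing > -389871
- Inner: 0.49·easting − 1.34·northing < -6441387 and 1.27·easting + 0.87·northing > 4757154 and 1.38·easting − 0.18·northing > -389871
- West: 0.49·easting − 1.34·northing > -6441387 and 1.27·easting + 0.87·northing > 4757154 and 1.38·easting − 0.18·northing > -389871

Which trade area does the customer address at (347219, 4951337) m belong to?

South

0.49·347219 − 1.34·4951337 = -6464654.270, which is < -6441387
1.27·347219 + 0.87·4951337 = 4748631.320, which is < 4757154
1.38·347219 − 0.18·4951337 = -412078.440, which is < -389871
This sign pattern matches South.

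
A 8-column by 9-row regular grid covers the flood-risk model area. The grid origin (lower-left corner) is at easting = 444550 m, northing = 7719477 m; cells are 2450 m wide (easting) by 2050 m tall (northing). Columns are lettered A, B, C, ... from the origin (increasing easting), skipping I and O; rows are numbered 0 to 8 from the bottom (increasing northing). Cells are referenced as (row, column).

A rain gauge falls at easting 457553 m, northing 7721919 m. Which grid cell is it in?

Column index: ⌊(457553 − 444550) / 2450⌋ = ⌊5.307⌋ = 5 → column F
Row offset from origin: ⌊(7721919 − 7719477) / 2050⌋ = ⌊1.191⌋ = 1 → row 1

(1, F)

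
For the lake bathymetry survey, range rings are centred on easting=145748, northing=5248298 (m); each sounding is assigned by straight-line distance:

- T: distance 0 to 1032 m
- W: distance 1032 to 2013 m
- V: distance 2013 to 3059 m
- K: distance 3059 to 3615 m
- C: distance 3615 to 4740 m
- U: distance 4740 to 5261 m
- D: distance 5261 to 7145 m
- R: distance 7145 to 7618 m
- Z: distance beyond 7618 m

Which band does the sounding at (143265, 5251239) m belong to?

Distance = √((143265−145748)² + (5251239−5248298)²) = √(6165289.000 + 8649481.000) = 3848.996 m.
3615 ≤ 3848.996 < 4740 → C.

C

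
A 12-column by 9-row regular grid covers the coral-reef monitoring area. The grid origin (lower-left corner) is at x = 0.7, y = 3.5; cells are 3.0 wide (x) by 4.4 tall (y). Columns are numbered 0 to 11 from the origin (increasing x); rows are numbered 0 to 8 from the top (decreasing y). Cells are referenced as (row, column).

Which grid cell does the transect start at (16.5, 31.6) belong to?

(2, 5)

Column index: ⌊(16.5 − 0.7) / 3.0⌋ = ⌊5.267⌋ = 5
Row offset from origin: ⌊(31.6 − 3.5) / 4.4⌋ = ⌊6.386⌋ = 6 → row 2 (counted from top)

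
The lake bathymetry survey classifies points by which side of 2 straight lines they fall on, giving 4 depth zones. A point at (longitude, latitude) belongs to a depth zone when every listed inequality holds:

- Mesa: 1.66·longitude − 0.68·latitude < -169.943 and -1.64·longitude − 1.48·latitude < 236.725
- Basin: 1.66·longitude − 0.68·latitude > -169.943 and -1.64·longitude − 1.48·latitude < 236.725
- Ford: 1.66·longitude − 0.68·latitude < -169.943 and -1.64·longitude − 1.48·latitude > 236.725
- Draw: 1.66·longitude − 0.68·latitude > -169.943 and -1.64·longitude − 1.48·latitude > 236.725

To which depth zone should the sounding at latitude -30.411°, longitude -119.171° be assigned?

Ford

1.66·-119.171 − 0.68·-30.411 = -177.144, which is < -169.943
-1.64·-119.171 − 1.48·-30.411 = 240.449, which is > 236.725
This sign pattern matches Ford.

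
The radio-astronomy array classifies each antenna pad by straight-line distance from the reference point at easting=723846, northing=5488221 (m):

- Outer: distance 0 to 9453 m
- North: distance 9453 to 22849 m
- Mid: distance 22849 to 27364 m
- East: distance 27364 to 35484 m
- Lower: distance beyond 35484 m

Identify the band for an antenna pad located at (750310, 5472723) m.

Distance = √((750310−723846)² + (5472723−5488221)²) = √(700343296.000 + 240188004.000) = 30668.083 m.
27364 ≤ 30668.083 < 35484 → East.

East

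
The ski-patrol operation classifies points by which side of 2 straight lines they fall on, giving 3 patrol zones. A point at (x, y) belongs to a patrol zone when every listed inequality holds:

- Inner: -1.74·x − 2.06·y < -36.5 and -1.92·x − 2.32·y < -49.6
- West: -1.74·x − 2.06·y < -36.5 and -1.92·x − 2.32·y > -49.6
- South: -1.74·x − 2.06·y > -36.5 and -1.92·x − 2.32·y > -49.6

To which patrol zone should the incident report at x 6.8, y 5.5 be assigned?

-1.74·6.8 − 2.06·5.5 = -23.162, which is > -36.5
-1.92·6.8 − 2.32·5.5 = -25.816, which is > -49.6
This sign pattern matches South.

South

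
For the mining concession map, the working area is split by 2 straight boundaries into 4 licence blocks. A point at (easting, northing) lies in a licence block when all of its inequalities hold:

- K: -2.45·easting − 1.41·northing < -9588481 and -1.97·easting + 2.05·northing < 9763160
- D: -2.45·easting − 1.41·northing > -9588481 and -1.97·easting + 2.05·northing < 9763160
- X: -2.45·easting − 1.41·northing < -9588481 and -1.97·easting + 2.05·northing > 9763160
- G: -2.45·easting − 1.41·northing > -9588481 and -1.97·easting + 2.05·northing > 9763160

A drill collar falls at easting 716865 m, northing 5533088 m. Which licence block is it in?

G

-2.45·716865 − 1.41·5533088 = -9557973.330, which is > -9588481
-1.97·716865 + 2.05·5533088 = 9930606.350, which is > 9763160
This sign pattern matches G.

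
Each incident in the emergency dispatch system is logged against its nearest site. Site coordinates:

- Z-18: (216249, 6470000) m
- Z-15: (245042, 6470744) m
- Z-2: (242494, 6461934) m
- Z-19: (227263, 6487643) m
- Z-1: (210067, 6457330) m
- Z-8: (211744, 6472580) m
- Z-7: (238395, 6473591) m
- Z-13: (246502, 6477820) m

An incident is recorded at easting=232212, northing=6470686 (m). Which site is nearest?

Squared distances to each site:
Z-18: 255287965.000; Z-15: 164612264.000; Z-2: 182317028.000; Z-19: 312032450.000; Z-1: 668783761.000; Z-8: 422526260.000; Z-7: 46668514.000; Z-13: 255098056.000.
Minimum at Z-7.

Z-7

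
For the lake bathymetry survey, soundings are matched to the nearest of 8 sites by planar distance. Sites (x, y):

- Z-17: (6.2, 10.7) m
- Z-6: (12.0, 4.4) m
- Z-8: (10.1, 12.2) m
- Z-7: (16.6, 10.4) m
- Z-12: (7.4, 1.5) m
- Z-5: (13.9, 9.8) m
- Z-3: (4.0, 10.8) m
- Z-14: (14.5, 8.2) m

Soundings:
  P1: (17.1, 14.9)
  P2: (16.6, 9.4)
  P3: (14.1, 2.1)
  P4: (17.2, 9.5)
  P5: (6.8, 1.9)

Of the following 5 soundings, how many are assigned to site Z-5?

0

P1 → Z-7
P2 → Z-7
P3 → Z-6
P4 → Z-7
P5 → Z-12
0 of the 5 go to Z-5.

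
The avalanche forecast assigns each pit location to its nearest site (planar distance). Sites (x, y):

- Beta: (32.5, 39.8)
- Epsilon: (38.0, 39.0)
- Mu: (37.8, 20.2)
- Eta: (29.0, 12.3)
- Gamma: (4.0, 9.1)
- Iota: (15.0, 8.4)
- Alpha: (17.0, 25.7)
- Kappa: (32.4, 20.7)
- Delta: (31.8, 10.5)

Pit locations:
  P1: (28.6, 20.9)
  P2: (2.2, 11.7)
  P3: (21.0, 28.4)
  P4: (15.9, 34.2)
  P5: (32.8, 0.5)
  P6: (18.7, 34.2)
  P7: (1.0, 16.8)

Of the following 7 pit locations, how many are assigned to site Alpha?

3

P1 → Kappa
P2 → Gamma
P3 → Alpha
P4 → Alpha
P5 → Delta
P6 → Alpha
P7 → Gamma
3 of the 7 go to Alpha.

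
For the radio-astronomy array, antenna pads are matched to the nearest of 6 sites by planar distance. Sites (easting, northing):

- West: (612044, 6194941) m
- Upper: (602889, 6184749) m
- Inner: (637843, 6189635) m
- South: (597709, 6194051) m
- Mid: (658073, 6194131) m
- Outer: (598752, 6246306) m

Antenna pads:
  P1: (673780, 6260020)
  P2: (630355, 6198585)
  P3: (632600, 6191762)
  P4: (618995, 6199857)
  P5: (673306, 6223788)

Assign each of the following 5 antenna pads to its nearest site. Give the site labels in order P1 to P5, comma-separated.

P1 → Mid (d²=4588070170.00)
P2 → Inner (d²=136172644.00)
P3 → Inner (d²=32013178.00)
P4 → West (d²=72483457.00)
P5 → Mid (d²=1111581938.00)

Mid, Inner, Inner, West, Mid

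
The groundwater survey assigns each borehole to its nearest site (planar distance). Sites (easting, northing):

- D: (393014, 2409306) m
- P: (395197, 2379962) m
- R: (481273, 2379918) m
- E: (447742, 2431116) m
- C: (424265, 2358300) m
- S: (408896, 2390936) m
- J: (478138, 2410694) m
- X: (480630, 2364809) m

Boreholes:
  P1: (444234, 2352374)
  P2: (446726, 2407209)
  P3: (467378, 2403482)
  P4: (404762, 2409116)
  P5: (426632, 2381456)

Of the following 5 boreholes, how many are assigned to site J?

P1 → C
P2 → E
P3 → J
P4 → D
P5 → S
1 of the 5 goes to J.

1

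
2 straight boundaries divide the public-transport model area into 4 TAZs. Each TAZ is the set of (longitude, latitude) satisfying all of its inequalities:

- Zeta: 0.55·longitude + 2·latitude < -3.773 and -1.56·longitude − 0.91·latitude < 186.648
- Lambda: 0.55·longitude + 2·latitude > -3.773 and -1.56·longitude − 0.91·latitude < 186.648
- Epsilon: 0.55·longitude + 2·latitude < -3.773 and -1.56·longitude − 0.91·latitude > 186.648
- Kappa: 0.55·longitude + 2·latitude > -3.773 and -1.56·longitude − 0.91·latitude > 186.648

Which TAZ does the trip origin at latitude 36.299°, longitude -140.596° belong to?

Zeta

0.55·-140.596 + 2·36.299 = -4.730, which is < -3.773
-1.56·-140.596 − 0.91·36.299 = 186.298, which is < 186.648
This sign pattern matches Zeta.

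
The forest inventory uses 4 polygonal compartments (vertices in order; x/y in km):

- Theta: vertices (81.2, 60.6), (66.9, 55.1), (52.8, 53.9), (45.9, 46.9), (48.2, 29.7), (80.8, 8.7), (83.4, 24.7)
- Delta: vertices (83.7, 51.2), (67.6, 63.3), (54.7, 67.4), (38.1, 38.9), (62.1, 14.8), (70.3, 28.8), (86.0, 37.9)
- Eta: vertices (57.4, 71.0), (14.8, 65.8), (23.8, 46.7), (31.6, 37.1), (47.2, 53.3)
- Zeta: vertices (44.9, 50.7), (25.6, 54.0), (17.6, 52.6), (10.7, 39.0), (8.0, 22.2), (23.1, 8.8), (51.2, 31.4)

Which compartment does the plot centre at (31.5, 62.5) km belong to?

Eta

Cast a ray rightward from (31.5, 62.5). For each polygon, the edges (by vertex number in listed order) whose endpoints lie on opposite sides of y = 62.5, where each meets that height, and whether that is right or left of the point:
Theta: no edge straddles that height → 0 crossings.
Delta: 1–2 at x≈68.66 (right), 3–4 at x≈51.85 (right) → 2 crossings.
Eta: 2–3 at x≈16.35 (left), 5–1 at x≈52.50 (right) → 1 crossing.
Zeta: no edge straddles that height → 0 crossings.
Only Eta has an odd count, so the point is inside Eta.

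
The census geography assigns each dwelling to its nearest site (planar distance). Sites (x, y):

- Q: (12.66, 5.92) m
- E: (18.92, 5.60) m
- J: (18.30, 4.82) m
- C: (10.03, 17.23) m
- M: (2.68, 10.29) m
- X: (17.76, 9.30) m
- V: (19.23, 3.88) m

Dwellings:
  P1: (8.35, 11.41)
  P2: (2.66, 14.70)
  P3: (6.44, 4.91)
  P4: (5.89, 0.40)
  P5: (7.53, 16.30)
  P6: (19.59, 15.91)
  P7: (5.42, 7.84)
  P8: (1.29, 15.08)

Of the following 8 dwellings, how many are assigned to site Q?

P1 → M
P2 → M
P3 → Q
P4 → Q
P5 → C
P6 → X
P7 → M
P8 → M
2 of the 8 go to Q.

2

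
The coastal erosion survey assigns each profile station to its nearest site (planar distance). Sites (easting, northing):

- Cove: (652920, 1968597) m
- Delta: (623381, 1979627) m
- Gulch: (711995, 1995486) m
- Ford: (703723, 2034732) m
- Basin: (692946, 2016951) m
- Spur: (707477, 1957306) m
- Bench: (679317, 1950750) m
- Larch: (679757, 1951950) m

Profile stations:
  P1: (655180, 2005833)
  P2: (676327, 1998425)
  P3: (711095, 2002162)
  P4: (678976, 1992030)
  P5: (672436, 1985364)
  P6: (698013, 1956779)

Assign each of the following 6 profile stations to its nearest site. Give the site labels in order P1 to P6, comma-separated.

Cove, Basin, Gulch, Basin, Cove, Spur

P1 → Cove (d²=1391627296.00)
P2 → Basin (d²=619403837.00)
P3 → Gulch (d²=45378976.00)
P4 → Basin (d²=816217141.00)
P5 → Cove (d²=662006545.00)
P6 → Spur (d²=89845025.00)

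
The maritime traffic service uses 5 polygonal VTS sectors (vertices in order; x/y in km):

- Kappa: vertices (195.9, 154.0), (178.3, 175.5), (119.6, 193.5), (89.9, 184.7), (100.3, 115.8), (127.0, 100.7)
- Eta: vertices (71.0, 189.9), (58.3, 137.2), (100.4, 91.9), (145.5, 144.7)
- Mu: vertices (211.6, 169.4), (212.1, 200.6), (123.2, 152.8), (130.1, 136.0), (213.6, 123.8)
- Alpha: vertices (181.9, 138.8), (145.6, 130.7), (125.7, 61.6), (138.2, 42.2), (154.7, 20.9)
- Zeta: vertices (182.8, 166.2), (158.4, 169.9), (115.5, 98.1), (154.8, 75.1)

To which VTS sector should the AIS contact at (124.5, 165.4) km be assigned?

Kappa

Cast a ray rightward from (124.5, 165.4). For each polygon, the edges (by vertex number in listed order) whose endpoints lie on opposite sides of y = 165.4, where each meets that height, and whether that is right or left of the point:
Kappa: 1–2 at x≈186.57 (right), 4–5 at x≈92.81 (left) → 1 crossing.
Eta: 1–2 at x≈65.10 (left), 4–1 at x≈111.38 (left) → 0 crossings.
Mu: 2–3 at x≈146.63 (right), 5–1 at x≈211.78 (right) → 2 crossings.
Alpha: no edge straddles that height → 0 crossings.
Zeta: 2–3 at x≈155.71 (right), 4–1 at x≈182.55 (right) → 2 crossings.
Only Kappa has an odd count, so the point is inside Kappa.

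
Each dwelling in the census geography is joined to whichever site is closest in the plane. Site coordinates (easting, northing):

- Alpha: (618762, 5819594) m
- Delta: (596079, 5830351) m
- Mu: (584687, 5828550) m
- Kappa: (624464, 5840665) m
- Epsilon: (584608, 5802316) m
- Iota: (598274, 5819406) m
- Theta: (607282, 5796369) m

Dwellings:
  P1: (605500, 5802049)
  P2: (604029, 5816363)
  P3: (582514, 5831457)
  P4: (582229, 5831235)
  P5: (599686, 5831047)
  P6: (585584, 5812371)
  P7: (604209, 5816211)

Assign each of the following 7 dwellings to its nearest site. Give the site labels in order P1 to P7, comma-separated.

P1 → Theta (d²=35437924.00)
P2 → Iota (d²=42379874.00)
P3 → Mu (d²=13172578.00)
P4 → Mu (d²=13250989.00)
P5 → Delta (d²=13494865.00)
P6 → Epsilon (d²=102055601.00)
P7 → Iota (d²=45432250.00)

Theta, Iota, Mu, Mu, Delta, Epsilon, Iota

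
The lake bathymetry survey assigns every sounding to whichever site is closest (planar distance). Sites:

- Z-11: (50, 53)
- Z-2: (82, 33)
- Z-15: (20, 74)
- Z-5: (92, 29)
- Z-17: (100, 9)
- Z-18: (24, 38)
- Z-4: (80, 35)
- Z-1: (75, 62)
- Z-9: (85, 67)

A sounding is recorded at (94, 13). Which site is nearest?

Z-17

Squared distances to each site:
Z-11: 3536.000; Z-2: 544.000; Z-15: 9197.000; Z-5: 260.000; Z-17: 52.000; Z-18: 5525.000; Z-4: 680.000; Z-1: 2762.000; Z-9: 2997.000.
Minimum at Z-17.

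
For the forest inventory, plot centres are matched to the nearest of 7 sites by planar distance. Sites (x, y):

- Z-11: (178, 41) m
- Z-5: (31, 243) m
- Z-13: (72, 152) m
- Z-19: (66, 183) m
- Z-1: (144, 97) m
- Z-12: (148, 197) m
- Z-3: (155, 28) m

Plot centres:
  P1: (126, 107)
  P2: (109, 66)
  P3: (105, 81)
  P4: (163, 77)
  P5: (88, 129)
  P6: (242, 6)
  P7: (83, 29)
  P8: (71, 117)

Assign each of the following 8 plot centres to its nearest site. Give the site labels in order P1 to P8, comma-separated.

P1 → Z-1 (d²=424.00)
P2 → Z-1 (d²=2186.00)
P3 → Z-1 (d²=1777.00)
P4 → Z-1 (d²=761.00)
P5 → Z-13 (d²=785.00)
P6 → Z-11 (d²=5321.00)
P7 → Z-3 (d²=5185.00)
P8 → Z-13 (d²=1226.00)

Z-1, Z-1, Z-1, Z-1, Z-13, Z-11, Z-3, Z-13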